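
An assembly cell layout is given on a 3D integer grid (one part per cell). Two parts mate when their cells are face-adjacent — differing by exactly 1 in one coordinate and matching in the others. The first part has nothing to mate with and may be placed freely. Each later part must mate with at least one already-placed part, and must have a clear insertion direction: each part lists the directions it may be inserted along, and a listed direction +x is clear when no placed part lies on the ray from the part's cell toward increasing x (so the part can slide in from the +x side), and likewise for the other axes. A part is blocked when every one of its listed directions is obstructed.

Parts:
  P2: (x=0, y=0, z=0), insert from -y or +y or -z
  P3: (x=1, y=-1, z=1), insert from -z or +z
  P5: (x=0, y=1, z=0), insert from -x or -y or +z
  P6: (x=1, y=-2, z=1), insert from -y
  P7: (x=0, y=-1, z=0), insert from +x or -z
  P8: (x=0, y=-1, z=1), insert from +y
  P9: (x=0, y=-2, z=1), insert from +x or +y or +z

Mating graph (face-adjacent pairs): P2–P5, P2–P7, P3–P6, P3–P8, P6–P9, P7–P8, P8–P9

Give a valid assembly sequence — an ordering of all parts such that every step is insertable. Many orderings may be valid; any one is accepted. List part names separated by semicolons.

P3; P6; P9; P8; P7; P2; P5

1. P3@(1, -1, 1) [-z clear] — {P3}
2. P6@(1, -2, 1) [-y clear] — {P3, P6}
3. P9@(0, -2, 1) [+y clear] — {P3, P6, P9}
4. P8@(0, -1, 1) [+y clear] — {P3, P6, P8, P9}
5. P7@(0, -1, 0) [+x clear] — {P3, P6, P7, P8, P9}
6. P2@(0, 0, 0) [+y clear] — {P2, P3, P6, P7, P8, P9}
7. P5@(0, 1, 0) [-x clear] — {P2, P3, P5, P6, P7, P8, P9}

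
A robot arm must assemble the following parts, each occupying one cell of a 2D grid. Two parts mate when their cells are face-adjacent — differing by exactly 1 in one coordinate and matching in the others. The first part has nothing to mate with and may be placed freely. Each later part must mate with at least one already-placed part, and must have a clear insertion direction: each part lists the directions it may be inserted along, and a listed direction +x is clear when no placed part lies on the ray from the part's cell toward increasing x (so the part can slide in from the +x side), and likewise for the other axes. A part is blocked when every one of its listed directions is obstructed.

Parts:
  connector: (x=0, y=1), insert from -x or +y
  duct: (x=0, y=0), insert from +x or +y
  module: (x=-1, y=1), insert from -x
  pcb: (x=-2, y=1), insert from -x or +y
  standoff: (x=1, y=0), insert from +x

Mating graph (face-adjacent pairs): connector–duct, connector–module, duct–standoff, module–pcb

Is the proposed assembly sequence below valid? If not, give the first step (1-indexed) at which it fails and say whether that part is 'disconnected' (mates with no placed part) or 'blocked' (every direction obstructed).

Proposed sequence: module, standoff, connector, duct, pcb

1. module@(-1, 1) [-x clear] — {module}
2. standoff@(1, 0) — no placed neighbour ⇒ disconnected

Invalid at step 2 (disconnected)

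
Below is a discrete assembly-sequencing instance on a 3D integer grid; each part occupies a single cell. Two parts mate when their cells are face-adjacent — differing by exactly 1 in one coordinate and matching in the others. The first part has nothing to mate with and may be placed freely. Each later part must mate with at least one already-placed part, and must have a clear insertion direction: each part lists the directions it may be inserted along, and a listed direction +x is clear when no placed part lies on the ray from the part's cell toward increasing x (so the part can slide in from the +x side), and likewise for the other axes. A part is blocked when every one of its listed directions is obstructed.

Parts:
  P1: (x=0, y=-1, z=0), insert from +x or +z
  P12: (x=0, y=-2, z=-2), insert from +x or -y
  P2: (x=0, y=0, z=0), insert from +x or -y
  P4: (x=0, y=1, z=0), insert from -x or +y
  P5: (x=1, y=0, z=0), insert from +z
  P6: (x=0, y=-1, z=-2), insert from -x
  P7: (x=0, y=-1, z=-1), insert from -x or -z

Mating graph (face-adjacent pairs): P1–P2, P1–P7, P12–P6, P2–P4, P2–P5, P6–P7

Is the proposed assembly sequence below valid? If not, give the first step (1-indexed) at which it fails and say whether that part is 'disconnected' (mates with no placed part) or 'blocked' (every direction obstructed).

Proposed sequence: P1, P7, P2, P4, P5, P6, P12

1. P1@(0, -1, 0) [+x clear] — {P1}
2. P7@(0, -1, -1) [-x clear] — {P1, P7}
3. P2@(0, 0, 0) [+x clear] — {P1, P2, P7}
4. P4@(0, 1, 0) [-x clear] — {P1, P2, P4, P7}
5. P5@(1, 0, 0) [+z clear] — {P1, P2, P4, P5, P7}
6. P6@(0, -1, -2) [-x clear] — {P1, P2, P4, P5, P6, P7}
7. P12@(0, -2, -2) [+x clear] — {P1, P12, P2, P4, P5, P6, P7}

Valid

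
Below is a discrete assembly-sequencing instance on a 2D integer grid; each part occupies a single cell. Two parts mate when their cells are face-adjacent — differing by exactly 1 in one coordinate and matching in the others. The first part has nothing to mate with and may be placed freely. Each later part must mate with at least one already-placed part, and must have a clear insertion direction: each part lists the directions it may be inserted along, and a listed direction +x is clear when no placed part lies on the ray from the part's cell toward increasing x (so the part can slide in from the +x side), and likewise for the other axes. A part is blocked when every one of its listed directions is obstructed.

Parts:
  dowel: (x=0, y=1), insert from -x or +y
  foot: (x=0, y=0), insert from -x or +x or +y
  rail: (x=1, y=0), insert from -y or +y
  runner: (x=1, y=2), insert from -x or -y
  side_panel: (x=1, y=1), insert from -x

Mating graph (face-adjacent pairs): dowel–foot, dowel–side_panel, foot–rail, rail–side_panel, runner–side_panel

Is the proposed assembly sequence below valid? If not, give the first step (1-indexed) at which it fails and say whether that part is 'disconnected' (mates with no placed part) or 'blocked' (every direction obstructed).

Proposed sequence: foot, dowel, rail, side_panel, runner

Invalid at step 4 (blocked)

1. foot@(0, 0) [-x clear] — {foot}
2. dowel@(0, 1) [-x clear] — {dowel, foot}
3. rail@(1, 0) [-y clear] — {dowel, foot, rail}
4. side_panel@(1, 1) — -x all obstructed ⇒ blocked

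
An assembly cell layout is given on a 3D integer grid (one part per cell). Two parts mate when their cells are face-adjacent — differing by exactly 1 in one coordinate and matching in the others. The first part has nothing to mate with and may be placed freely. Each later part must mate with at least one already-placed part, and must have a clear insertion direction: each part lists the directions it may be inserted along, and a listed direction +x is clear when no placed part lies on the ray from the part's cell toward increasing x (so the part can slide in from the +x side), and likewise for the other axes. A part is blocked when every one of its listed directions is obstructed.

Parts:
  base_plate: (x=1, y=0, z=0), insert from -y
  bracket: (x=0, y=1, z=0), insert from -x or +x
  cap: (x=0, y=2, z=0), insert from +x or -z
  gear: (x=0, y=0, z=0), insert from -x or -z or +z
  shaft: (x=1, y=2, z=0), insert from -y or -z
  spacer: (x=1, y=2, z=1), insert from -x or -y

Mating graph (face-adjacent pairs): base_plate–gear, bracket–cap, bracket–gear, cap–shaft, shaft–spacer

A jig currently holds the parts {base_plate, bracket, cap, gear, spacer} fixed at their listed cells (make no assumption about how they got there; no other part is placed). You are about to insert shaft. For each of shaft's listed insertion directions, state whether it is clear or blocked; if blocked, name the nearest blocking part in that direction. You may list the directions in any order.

-y: blocked by base_plate; -z: clear

-y: nearest on ray is base_plate@(1, 0, 0) ⇒ blocked
-z: ray from shaft(1, 2, 0) has no placed part ⇒ clear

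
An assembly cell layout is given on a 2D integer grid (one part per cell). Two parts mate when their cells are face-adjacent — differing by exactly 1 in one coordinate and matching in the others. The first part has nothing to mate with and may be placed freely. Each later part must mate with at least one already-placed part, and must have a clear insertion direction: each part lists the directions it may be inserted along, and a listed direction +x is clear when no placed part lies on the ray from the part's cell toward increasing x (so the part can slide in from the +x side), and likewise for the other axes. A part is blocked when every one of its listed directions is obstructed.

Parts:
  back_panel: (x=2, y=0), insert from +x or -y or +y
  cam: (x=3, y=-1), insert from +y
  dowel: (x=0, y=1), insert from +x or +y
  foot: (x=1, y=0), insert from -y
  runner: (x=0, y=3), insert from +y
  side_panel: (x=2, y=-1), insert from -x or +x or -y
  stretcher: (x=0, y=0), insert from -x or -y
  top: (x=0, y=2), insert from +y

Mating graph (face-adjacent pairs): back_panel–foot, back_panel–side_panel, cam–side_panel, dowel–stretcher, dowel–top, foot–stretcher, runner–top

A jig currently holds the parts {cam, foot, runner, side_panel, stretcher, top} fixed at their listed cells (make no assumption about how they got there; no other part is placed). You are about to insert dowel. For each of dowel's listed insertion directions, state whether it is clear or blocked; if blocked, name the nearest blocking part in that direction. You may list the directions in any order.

+x: clear; +y: blocked by top

+x: ray from dowel(0, 1) has no placed part ⇒ clear
+y: nearest on ray is top@(0, 2) ⇒ blocked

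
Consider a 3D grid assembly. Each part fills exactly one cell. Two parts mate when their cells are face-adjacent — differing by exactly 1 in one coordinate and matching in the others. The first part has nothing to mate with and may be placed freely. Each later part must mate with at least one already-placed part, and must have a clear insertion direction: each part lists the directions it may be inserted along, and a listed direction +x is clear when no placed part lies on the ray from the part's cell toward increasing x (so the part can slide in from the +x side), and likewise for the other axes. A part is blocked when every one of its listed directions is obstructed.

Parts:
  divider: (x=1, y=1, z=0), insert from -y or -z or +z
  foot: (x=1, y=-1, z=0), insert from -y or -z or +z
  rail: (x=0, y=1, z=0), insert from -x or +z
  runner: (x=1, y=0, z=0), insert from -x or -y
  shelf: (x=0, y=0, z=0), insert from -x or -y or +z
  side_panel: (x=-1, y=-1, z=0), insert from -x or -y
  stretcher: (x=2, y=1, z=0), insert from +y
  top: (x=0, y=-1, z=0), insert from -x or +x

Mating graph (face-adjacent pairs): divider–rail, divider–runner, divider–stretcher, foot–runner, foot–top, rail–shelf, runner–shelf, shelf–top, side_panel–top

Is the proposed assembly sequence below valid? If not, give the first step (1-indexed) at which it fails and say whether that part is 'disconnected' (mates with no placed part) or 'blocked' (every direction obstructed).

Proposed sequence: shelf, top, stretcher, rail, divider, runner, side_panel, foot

1. shelf@(0, 0, 0) [-x clear] — {shelf}
2. top@(0, -1, 0) [-x clear] — {shelf, top}
3. stretcher@(2, 1, 0) — no placed neighbour ⇒ disconnected

Invalid at step 3 (disconnected)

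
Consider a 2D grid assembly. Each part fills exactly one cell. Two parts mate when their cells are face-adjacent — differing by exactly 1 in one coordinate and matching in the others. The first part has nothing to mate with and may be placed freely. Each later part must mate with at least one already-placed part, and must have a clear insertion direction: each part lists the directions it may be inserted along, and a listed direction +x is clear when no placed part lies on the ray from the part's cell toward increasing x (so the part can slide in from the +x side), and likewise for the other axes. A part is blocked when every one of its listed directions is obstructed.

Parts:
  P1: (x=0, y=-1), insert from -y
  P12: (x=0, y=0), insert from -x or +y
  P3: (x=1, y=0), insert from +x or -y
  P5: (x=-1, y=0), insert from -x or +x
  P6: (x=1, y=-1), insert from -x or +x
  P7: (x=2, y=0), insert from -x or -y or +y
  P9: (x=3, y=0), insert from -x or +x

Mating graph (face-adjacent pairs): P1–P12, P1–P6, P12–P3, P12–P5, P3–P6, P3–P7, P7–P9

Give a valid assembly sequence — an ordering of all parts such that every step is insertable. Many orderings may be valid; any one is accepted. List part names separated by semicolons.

P12; P5; P1; P6; P3; P7; P9

1. P12@(0, 0) [-x clear] — {P12}
2. P5@(-1, 0) [-x clear] — {P12, P5}
3. P1@(0, -1) [-y clear] — {P1, P12, P5}
4. P6@(1, -1) [+x clear] — {P1, P12, P5, P6}
5. P3@(1, 0) [+x clear] — {P1, P12, P3, P5, P6}
6. P7@(2, 0) [-y clear] — {P1, P12, P3, P5, P6, P7}
7. P9@(3, 0) [+x clear] — {P1, P12, P3, P5, P6, P7, P9}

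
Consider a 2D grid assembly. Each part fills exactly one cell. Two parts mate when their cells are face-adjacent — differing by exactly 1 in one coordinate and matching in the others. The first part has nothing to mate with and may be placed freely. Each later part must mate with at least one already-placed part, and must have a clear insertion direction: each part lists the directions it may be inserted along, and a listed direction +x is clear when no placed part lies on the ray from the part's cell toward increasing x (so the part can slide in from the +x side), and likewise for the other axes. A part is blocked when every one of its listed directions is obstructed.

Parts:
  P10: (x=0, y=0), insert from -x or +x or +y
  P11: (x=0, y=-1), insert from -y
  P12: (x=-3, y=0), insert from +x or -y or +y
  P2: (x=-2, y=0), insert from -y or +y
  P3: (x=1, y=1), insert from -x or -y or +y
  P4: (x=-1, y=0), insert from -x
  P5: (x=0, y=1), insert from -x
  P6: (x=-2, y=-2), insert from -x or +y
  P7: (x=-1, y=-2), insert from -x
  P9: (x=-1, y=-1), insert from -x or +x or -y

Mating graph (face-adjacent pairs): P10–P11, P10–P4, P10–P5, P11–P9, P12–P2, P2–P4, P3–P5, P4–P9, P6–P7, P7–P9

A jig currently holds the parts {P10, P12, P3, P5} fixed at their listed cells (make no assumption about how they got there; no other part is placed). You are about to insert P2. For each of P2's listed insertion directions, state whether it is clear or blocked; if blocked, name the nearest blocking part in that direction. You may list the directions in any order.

-y: ray from P2(-2, 0) has no placed part ⇒ clear
+y: ray from P2(-2, 0) has no placed part ⇒ clear

+y: clear; -y: clear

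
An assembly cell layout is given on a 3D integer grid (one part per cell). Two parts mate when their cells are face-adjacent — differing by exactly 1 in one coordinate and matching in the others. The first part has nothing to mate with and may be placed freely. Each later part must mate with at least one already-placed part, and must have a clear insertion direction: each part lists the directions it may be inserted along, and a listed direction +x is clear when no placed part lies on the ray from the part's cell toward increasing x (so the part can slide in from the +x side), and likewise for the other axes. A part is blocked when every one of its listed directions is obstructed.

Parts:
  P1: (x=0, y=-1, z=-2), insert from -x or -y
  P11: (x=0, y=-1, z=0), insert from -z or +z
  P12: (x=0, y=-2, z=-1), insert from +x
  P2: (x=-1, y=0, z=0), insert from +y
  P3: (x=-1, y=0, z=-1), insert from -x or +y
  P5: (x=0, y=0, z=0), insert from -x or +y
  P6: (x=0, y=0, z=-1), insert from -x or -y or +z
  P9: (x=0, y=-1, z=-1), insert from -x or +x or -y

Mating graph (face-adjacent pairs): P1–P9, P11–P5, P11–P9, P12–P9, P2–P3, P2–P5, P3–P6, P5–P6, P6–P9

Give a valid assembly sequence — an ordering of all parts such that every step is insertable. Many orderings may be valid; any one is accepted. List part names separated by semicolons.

P9; P11; P5; P2; P1; P12; P6; P3

1. P9@(0, -1, -1) [-x clear] — {P9}
2. P11@(0, -1, 0) [+z clear] — {P11, P9}
3. P5@(0, 0, 0) [-x clear] — {P11, P5, P9}
4. P2@(-1, 0, 0) [+y clear] — {P11, P2, P5, P9}
5. P1@(0, -1, -2) [-x clear] — {P1, P11, P2, P5, P9}
6. P12@(0, -2, -1) [+x clear] — {P1, P11, P12, P2, P5, P9}
7. P6@(0, 0, -1) [-x clear] — {P1, P11, P12, P2, P5, P6, P9}
8. P3@(-1, 0, -1) [-x clear] — {P1, P11, P12, P2, P3, P5, P6, P9}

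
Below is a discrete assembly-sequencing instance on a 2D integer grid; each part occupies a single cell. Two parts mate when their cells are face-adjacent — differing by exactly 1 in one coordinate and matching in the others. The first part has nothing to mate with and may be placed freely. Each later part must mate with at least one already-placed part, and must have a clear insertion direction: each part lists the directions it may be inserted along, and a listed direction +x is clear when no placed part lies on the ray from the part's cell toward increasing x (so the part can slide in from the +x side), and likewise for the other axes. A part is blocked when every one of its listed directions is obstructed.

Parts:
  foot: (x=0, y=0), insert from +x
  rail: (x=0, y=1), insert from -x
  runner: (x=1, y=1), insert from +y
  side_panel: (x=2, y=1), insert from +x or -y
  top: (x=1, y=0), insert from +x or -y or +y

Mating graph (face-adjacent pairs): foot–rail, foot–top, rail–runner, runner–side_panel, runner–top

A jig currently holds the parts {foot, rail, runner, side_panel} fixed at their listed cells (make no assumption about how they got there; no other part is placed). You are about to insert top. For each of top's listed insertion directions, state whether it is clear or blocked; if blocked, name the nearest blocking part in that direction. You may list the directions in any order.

+x: clear; +y: blocked by runner; -y: clear

+x: ray from top(1, 0) has no placed part ⇒ clear
-y: ray from top(1, 0) has no placed part ⇒ clear
+y: nearest on ray is runner@(1, 1) ⇒ blocked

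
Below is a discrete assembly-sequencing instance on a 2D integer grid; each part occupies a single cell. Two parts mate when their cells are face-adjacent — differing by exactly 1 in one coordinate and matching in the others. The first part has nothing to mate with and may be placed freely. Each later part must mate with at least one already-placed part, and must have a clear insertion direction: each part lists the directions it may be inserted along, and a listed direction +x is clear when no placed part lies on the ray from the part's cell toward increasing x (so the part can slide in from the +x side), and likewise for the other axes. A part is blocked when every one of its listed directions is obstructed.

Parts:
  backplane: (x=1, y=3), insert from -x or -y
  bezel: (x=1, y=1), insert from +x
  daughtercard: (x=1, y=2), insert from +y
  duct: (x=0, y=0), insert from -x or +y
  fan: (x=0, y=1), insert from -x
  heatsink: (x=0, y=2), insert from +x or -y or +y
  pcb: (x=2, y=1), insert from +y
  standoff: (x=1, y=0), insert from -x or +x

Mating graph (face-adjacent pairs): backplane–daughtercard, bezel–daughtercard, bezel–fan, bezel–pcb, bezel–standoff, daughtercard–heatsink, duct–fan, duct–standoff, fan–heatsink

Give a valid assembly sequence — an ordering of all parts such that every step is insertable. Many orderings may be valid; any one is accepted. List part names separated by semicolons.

1. standoff@(1, 0) [-x clear] — {standoff}
2. duct@(0, 0) [-x clear] — {duct, standoff}
3. fan@(0, 1) [-x clear] — {duct, fan, standoff}
4. heatsink@(0, 2) [+x clear] — {duct, fan, heatsink, standoff}
5. daughtercard@(1, 2) [+y clear] — {daughtercard, duct, fan, heatsink, standoff}
6. backplane@(1, 3) [-x clear] — {backplane, daughtercard, duct, fan, heatsink, standoff}
7. bezel@(1, 1) [+x clear] — {backplane, bezel, daughtercard, duct, fan, heatsink, standoff}
8. pcb@(2, 1) [+y clear] — {backplane, bezel, daughtercard, duct, fan, heatsink, pcb, standoff}

standoff; duct; fan; heatsink; daughtercard; backplane; bezel; pcb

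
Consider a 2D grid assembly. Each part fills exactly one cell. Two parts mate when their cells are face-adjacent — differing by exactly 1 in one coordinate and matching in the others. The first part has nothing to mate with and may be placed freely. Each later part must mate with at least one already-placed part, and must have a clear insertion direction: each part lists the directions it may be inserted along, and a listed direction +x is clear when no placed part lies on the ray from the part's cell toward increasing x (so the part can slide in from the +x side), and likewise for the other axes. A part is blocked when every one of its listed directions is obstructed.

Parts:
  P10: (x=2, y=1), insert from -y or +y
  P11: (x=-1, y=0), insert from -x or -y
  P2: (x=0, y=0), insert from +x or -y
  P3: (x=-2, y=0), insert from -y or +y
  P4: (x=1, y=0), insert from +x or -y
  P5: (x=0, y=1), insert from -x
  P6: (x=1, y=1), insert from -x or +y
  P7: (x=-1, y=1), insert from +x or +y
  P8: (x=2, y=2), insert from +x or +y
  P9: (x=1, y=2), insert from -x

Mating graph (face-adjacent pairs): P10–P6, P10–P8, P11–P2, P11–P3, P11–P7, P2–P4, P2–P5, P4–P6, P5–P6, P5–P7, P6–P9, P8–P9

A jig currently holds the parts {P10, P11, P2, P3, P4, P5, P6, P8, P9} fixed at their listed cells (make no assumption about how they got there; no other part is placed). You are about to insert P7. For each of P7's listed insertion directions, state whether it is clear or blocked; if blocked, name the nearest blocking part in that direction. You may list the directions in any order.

+x: nearest on ray is P5@(0, 1) ⇒ blocked
+y: ray from P7(-1, 1) has no placed part ⇒ clear

+x: blocked by P5; +y: clear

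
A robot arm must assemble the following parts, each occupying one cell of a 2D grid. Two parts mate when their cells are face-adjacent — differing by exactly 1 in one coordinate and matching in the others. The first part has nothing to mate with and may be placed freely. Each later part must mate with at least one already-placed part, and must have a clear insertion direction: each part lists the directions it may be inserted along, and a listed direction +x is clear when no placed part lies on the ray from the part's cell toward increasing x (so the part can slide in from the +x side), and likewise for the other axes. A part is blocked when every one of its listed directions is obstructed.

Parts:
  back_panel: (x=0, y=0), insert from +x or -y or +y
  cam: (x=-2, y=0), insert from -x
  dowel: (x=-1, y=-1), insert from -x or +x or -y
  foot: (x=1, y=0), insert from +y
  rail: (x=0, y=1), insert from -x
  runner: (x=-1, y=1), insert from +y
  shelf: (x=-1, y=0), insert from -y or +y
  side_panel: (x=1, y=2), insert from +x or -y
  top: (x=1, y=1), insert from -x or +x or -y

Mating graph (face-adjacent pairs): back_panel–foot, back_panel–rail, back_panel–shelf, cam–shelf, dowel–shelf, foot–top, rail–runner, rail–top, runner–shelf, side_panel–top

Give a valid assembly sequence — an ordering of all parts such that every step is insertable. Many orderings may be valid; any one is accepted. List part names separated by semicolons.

1. dowel@(-1, -1) [-x clear] — {dowel}
2. shelf@(-1, 0) [+y clear] — {dowel, shelf}
3. back_panel@(0, 0) [+x clear] — {back_panel, dowel, shelf}
4. foot@(1, 0) [+y clear] — {back_panel, dowel, foot, shelf}
5. top@(1, 1) [-x clear] — {back_panel, dowel, foot, shelf, top}
6. rail@(0, 1) [-x clear] — {back_panel, dowel, foot, rail, shelf, top}
7. runner@(-1, 1) [+y clear] — {back_panel, dowel, foot, rail, runner, shelf, top}
8. side_panel@(1, 2) [+x clear] — {back_panel, dowel, foot, rail, runner, shelf, side_panel, top}
9. cam@(-2, 0) [-x clear] — {back_panel, cam, dowel, foot, rail, runner, shelf, side_panel, top}

dowel; shelf; back_panel; foot; top; rail; runner; side_panel; cam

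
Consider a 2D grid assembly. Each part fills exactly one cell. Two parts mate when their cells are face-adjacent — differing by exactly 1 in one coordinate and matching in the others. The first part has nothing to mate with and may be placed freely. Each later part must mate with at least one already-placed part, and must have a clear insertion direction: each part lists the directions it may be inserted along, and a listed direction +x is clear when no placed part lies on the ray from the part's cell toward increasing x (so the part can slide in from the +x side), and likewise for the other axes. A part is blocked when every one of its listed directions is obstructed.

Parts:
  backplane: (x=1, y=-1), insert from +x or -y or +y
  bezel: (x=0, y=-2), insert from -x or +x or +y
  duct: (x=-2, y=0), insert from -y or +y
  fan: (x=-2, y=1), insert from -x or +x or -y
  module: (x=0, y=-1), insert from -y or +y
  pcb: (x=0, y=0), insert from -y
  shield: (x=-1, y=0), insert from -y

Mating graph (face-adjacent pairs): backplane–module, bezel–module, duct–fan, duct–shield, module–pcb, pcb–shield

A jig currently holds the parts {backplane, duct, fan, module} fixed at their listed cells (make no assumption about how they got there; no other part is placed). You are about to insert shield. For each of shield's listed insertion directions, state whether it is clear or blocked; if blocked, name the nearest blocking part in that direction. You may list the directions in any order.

-y: clear

-y: ray from shield(-1, 0) has no placed part ⇒ clear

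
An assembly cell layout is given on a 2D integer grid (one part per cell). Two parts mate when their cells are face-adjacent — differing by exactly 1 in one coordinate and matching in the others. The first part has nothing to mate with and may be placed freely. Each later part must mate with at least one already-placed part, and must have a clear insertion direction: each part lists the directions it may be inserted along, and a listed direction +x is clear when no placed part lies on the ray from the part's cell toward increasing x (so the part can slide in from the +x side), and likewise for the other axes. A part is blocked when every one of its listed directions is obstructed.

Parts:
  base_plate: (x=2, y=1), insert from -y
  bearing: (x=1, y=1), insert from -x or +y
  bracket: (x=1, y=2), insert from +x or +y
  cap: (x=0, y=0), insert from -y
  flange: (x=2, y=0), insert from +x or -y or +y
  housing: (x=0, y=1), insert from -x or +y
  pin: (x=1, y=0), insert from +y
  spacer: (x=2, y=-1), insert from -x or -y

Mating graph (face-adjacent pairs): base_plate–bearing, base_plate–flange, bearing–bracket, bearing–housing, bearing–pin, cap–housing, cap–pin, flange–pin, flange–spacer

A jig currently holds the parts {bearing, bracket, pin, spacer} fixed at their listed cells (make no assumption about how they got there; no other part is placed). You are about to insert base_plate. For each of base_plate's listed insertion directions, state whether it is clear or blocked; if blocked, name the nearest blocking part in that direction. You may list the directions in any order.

-y: blocked by spacer

-y: nearest on ray is spacer@(2, -1) ⇒ blocked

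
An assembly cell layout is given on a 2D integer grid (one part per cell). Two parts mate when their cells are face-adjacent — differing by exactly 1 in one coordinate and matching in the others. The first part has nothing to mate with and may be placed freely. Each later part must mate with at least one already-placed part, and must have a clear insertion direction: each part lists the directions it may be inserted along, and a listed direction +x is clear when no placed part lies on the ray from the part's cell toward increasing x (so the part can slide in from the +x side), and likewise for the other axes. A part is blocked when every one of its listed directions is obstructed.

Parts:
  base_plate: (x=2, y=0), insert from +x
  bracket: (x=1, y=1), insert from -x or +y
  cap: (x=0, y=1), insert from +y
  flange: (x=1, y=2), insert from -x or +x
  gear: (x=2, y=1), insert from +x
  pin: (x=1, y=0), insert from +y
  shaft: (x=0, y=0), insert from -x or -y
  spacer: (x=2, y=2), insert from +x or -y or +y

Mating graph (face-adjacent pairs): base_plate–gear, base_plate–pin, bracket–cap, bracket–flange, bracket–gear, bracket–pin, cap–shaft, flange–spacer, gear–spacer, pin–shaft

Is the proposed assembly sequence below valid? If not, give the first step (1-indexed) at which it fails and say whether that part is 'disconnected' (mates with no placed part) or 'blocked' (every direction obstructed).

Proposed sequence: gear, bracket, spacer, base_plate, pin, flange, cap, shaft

Invalid at step 5 (blocked)

1. gear@(2, 1) [+x clear] — {gear}
2. bracket@(1, 1) [-x clear] — {bracket, gear}
3. spacer@(2, 2) [+x clear] — {bracket, gear, spacer}
4. base_plate@(2, 0) [+x clear] — {base_plate, bracket, gear, spacer}
5. pin@(1, 0) — +y all obstructed ⇒ blocked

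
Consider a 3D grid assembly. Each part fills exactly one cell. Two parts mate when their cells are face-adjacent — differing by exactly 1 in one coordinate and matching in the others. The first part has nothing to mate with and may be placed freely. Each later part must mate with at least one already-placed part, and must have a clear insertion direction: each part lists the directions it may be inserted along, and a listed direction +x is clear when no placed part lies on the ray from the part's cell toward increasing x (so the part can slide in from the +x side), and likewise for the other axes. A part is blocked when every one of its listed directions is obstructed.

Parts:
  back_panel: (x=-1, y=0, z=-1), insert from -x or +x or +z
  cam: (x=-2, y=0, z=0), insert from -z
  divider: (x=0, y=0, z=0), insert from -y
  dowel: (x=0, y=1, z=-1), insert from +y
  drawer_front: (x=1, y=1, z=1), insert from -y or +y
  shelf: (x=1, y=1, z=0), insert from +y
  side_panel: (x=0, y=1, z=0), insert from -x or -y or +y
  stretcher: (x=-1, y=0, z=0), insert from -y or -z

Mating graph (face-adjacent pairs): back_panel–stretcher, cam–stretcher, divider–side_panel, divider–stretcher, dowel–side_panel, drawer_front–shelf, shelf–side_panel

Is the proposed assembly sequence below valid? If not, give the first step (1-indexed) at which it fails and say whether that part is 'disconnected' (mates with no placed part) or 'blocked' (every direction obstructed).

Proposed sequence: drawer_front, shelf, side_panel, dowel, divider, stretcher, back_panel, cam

Valid

1. drawer_front@(1, 1, 1) [-y clear] — {drawer_front}
2. shelf@(1, 1, 0) [+y clear] — {drawer_front, shelf}
3. side_panel@(0, 1, 0) [-x clear] — {drawer_front, shelf, side_panel}
4. dowel@(0, 1, -1) [+y clear] — {dowel, drawer_front, shelf, side_panel}
5. divider@(0, 0, 0) [-y clear] — {divider, dowel, drawer_front, shelf, side_panel}
6. stretcher@(-1, 0, 0) [-y clear] — {divider, dowel, drawer_front, shelf, side_panel, stretcher}
7. back_panel@(-1, 0, -1) [-x clear] — {back_panel, divider, dowel, drawer_front, shelf, side_panel, stretcher}
8. cam@(-2, 0, 0) [-z clear] — {back_panel, cam, divider, dowel, drawer_front, shelf, side_panel, stretcher}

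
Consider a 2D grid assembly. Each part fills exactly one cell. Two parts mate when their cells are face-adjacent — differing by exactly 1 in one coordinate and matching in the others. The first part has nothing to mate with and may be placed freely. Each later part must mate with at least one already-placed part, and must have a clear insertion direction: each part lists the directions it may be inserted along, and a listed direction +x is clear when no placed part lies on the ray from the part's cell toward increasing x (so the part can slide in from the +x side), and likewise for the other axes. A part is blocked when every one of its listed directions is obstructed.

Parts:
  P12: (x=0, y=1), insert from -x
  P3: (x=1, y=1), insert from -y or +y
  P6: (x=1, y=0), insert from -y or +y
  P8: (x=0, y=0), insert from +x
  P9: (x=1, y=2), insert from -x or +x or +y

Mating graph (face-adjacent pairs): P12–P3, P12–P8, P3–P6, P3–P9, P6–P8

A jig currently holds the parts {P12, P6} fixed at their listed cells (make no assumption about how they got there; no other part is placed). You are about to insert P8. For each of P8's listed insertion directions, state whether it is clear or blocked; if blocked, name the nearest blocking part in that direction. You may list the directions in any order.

+x: blocked by P6

+x: nearest on ray is P6@(1, 0) ⇒ blocked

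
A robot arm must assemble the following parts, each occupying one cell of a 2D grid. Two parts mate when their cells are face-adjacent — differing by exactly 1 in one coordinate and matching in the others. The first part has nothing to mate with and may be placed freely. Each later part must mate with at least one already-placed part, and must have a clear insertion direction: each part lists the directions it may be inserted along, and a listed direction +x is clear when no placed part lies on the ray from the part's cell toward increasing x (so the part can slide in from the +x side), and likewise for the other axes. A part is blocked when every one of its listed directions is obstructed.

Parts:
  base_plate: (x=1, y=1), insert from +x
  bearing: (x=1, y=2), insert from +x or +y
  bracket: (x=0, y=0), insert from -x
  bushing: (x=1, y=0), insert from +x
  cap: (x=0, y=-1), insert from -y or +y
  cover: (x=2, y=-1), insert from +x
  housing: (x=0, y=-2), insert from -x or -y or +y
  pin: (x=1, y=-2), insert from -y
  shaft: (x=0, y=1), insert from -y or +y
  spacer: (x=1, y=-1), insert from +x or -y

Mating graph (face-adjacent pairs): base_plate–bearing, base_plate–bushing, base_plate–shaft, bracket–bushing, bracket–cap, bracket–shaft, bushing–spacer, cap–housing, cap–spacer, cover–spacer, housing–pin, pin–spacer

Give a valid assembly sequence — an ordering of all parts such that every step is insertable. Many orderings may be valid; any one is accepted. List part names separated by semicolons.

cap; spacer; housing; bracket; shaft; base_plate; bearing; bushing; pin; cover

1. cap@(0, -1) [-y clear] — {cap}
2. spacer@(1, -1) [+x clear] — {cap, spacer}
3. housing@(0, -2) [-x clear] — {cap, housing, spacer}
4. bracket@(0, 0) [-x clear] — {bracket, cap, housing, spacer}
5. shaft@(0, 1) [+y clear] — {bracket, cap, housing, shaft, spacer}
6. base_plate@(1, 1) [+x clear] — {base_plate, bracket, cap, housing, shaft, spacer}
7. bearing@(1, 2) [+x clear] — {base_plate, bearing, bracket, cap, housing, shaft, spacer}
8. bushing@(1, 0) [+x clear] — {base_plate, bearing, bracket, bushing, cap, housing, shaft, spacer}
9. pin@(1, -2) [-y clear] — {base_plate, bearing, bracket, bushing, cap, housing, pin, shaft, spacer}
10. cover@(2, -1) [+x clear] — {base_plate, bearing, bracket, bushing, cap, cover, housing, pin, shaft, spacer}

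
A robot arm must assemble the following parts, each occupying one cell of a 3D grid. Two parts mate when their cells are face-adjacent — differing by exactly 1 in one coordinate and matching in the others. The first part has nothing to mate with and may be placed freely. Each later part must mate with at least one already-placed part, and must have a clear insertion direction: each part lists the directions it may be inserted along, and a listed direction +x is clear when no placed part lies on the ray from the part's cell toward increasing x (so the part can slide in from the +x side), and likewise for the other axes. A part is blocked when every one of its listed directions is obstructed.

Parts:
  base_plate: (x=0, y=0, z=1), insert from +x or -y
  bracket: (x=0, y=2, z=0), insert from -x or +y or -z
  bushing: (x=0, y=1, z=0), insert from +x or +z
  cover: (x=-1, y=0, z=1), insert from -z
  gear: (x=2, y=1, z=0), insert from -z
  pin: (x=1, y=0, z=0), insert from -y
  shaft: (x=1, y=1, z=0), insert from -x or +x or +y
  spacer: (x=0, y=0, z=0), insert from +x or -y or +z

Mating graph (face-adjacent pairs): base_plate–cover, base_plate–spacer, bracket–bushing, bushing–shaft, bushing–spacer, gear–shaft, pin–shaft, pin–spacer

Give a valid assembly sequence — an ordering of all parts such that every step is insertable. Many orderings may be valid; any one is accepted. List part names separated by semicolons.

1. base_plate@(0, 0, 1) [+x clear] — {base_plate}
2. spacer@(0, 0, 0) [+x clear] — {base_plate, spacer}
3. pin@(1, 0, 0) [-y clear] — {base_plate, pin, spacer}
4. shaft@(1, 1, 0) [-x clear] — {base_plate, pin, shaft, spacer}
5. gear@(2, 1, 0) [-z clear] — {base_plate, gear, pin, shaft, spacer}
6. cover@(-1, 0, 1) [-z clear] — {base_plate, cover, gear, pin, shaft, spacer}
7. bushing@(0, 1, 0) [+z clear] — {base_plate, bushing, cover, gear, pin, shaft, spacer}
8. bracket@(0, 2, 0) [-x clear] — {base_plate, bracket, bushing, cover, gear, pin, shaft, spacer}

base_plate; spacer; pin; shaft; gear; cover; bushing; bracket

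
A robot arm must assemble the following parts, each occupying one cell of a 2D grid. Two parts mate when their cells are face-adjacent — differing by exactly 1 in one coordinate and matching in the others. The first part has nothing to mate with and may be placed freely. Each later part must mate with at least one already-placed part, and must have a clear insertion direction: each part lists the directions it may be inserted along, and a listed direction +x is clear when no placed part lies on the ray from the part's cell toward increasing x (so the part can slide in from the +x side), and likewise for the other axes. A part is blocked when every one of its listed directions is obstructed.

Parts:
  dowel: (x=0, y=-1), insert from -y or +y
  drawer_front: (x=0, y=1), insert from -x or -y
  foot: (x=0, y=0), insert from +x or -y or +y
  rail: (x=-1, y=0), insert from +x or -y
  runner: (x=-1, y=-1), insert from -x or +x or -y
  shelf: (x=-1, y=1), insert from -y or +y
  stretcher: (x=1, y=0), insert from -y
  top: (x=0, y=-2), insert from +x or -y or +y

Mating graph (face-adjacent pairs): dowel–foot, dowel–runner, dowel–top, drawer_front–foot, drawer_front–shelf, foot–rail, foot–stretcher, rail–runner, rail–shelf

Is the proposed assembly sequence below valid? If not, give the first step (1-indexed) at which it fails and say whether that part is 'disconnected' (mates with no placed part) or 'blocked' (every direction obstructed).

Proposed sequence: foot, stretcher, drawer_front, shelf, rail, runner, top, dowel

1. foot@(0, 0) [+x clear] — {foot}
2. stretcher@(1, 0) [-y clear] — {foot, stretcher}
3. drawer_front@(0, 1) [-x clear] — {drawer_front, foot, stretcher}
4. shelf@(-1, 1) [-y clear] — {drawer_front, foot, shelf, stretcher}
5. rail@(-1, 0) [-y clear] — {drawer_front, foot, rail, shelf, stretcher}
6. runner@(-1, -1) [-x clear] — {drawer_front, foot, rail, runner, shelf, stretcher}
7. top@(0, -2) — no placed neighbour ⇒ disconnected

Invalid at step 7 (disconnected)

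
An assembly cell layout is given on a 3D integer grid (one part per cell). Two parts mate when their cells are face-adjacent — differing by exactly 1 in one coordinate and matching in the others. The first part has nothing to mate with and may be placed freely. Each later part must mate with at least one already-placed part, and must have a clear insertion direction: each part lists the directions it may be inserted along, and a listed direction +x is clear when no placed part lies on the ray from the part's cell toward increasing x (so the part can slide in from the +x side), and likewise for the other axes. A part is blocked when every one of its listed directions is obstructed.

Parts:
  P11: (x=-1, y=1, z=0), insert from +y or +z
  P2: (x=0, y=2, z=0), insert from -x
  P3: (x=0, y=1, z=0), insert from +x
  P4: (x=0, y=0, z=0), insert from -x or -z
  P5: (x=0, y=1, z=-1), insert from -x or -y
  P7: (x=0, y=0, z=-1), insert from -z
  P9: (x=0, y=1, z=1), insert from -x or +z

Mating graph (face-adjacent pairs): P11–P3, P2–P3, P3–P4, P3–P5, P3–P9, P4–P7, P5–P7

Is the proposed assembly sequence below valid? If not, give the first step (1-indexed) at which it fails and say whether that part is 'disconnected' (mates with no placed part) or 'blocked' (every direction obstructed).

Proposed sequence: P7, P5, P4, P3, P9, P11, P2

1. P7@(0, 0, -1) [-z clear] — {P7}
2. P5@(0, 1, -1) [-x clear] — {P5, P7}
3. P4@(0, 0, 0) [-x clear] — {P4, P5, P7}
4. P3@(0, 1, 0) [+x clear] — {P3, P4, P5, P7}
5. P9@(0, 1, 1) [-x clear] — {P3, P4, P5, P7, P9}
6. P11@(-1, 1, 0) [+y clear] — {P11, P3, P4, P5, P7, P9}
7. P2@(0, 2, 0) [-x clear] — {P11, P2, P3, P4, P5, P7, P9}

Valid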